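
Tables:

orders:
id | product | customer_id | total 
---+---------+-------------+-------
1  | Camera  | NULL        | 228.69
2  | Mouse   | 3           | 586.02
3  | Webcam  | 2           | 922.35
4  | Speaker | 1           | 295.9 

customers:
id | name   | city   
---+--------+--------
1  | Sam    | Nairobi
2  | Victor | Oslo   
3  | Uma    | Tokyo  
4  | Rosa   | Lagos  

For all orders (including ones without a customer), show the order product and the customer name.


LEFT JOIN keeps every row from orders (the left table); where customer_id has no match in customers, the customer columns become NULL. Walk through each order:
  - order 1 (Camera): customer_id=NULL, no match -> kept with NULL
  - order 2 (Mouse): customer_id=3 -> matches Uma
  - order 3 (Webcam): customer_id=2 -> matches Victor
  - order 4 (Speaker): customer_id=1 -> matches Sam
All 4 rows appear; 1 has NULL customer.

SQL:
SELECT a.product, b.name AS customer
FROM orders a
LEFT JOIN customers b ON a.customer_id = b.id

Result:
product | customer
--------+---------
Camera  | NULL    
Mouse   | Uma     
Webcam  | Victor  
Speaker | Sam     


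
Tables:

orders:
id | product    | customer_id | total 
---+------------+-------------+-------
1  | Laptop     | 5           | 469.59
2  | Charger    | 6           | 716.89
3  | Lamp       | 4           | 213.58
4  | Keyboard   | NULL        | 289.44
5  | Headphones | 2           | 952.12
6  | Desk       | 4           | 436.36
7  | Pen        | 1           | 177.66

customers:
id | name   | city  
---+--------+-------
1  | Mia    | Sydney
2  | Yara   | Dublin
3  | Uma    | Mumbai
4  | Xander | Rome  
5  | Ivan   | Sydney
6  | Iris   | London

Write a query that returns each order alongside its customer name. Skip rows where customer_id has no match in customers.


INNER JOIN keeps only orders rows whose customer_id matches an id in customers. Walk through each order:
  - order 1 (Laptop): customer_id=5 -> matches Ivan
  - order 2 (Charger): customer_id=6 -> matches Iris
  - order 3 (Lamp): customer_id=4 -> matches Xander
  - order 4 (Keyboard): customer_id=NULL, no match -> dropped
  - order 5 (Headphones): customer_id=2 -> matches Yara
  - order 6 (Desk): customer_id=4 -> matches Xander
  - order 7 (Pen): customer_id=1 -> matches Mia
So 1 of 7 rows is dropped.

SQL:
SELECT a.product, b.name AS customer
FROM orders a
INNER JOIN customers b ON a.customer_id = b.id

Result:
product    | customer
-----------+---------
Laptop     | Ivan    
Charger    | Iris    
Lamp       | Xander  
Headphones | Yara    
Desk       | Xander  
Pen        | Mia     


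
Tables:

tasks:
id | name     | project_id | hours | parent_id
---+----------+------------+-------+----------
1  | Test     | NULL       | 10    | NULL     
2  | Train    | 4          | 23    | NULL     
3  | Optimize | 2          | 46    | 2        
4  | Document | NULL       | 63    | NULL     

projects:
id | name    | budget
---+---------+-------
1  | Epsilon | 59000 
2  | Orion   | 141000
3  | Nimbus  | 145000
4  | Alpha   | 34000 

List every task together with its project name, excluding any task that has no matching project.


INNER JOIN keeps only tasks rows whose project_id matches an id in projects. Walk through each task:
  - task 1 (Test): project_id=NULL, no match -> dropped
  - task 2 (Train): project_id=4 -> matches Alpha
  - task 3 (Optimize): project_id=2 -> matches Orion
  - task 4 (Document): project_id=NULL, no match -> dropped
So 2 of 4 rows are dropped.

SQL:
SELECT a.name, b.name AS project
FROM tasks a
INNER JOIN projects b ON a.project_id = b.id

Result:
name     | project
---------+--------
Train    | Alpha  
Optimize | Orion  


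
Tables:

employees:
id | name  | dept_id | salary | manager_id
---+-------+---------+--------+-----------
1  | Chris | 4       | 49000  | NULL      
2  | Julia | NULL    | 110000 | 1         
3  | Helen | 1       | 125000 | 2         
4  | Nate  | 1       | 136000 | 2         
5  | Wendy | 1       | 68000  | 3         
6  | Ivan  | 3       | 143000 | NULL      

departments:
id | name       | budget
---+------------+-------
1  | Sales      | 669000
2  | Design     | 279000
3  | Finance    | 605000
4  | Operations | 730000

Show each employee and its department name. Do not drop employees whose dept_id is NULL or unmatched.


LEFT JOIN keeps every row from employees (the left table); where dept_id has no match in departments, the department columns become NULL. Walk through each employee:
  - employee 1 (Chris): dept_id=4 -> matches Operations
  - employee 2 (Julia): dept_id=NULL, no match -> kept with NULL
  - employee 3 (Helen): dept_id=1 -> matches Sales
  - employee 4 (Nate): dept_id=1 -> matches Sales
  - employee 5 (Wendy): dept_id=1 -> matches Sales
  - employee 6 (Ivan): dept_id=3 -> matches Finance
All 6 rows appear; 1 has NULL department.

SQL:
SELECT a.name, b.name AS department
FROM employees a
LEFT JOIN departments b ON a.dept_id = b.id

Result:
name  | department
------+-----------
Chris | Operations
Julia | NULL      
Helen | Sales     
Nate  | Sales     
Wendy | Sales     
Ivan  | Finance   


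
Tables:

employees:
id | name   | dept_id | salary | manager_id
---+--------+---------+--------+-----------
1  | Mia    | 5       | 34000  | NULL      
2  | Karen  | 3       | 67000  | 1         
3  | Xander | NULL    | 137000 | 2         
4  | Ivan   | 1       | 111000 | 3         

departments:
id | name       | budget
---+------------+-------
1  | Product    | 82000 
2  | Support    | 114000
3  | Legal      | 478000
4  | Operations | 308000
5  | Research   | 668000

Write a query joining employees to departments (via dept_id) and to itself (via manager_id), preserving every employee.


Two LEFT JOINs from the same base table employees: one to departments via dept_id, one to employees itself via manager_id. Both are LEFT so every employee is preserved.
Match against departments:
  - employee 1 (Mia): dept_id=5 -> matches Research
  - employee 2 (Karen): dept_id=3 -> matches Legal
  - employee 3 (Xander): dept_id=NULL, no match -> kept with NULL
  - employee 4 (Ivan): dept_id=1 -> matches Product
Match against employees (self):
  - employee 1 (Mia): manager_id=NULL -> NULL
  - employee 2 (Karen): manager_id=1 -> Mia
  - employee 3 (Xander): manager_id=2 -> Karen
  - employee 4 (Ivan): manager_id=3 -> Xander

SQL:
SELECT a.name, b.name AS department, c.name AS manager
FROM employees a
LEFT JOIN departments b ON a.dept_id = b.id
LEFT JOIN employees c ON a.manager_id = c.id

Result:
name   | department | manager
-------+------------+--------
Mia    | Research   | NULL   
Karen  | Legal      | Mia    
Xander | NULL       | Karen  
Ivan   | Product    | Xander 


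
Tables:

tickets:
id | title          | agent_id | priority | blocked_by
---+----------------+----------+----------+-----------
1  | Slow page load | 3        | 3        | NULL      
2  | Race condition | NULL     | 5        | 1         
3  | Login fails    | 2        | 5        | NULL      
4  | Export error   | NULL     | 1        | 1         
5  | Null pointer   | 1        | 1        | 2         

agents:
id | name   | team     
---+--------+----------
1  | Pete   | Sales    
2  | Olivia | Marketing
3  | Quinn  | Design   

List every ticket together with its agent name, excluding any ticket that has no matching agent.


INNER JOIN keeps only tickets rows whose agent_id matches an id in agents. Walk through each ticket:
  - ticket 1 (Slow page load): agent_id=3 -> matches Quinn
  - ticket 2 (Race condition): agent_id=NULL, no match -> dropped
  - ticket 3 (Login fails): agent_id=2 -> matches Olivia
  - ticket 4 (Export error): agent_id=NULL, no match -> dropped
  - ticket 5 (Null pointer): agent_id=1 -> matches Pete
So 2 of 5 rows are dropped.

SQL:
SELECT a.title, b.name AS agent
FROM tickets a
INNER JOIN agents b ON a.agent_id = b.id

Result:
title          | agent 
---------------+-------
Slow page load | Quinn 
Login fails    | Olivia
Null pointer   | Pete  


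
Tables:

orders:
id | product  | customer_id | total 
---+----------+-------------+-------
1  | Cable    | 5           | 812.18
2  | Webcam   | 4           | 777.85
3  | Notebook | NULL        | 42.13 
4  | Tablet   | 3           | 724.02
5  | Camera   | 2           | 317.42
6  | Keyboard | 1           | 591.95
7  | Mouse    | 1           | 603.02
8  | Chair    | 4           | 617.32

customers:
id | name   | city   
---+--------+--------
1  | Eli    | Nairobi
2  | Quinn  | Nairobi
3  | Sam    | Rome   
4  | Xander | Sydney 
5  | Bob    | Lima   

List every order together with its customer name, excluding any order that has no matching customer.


INNER JOIN keeps only orders rows whose customer_id matches an id in customers. Walk through each order:
  - order 1 (Cable): customer_id=5 -> matches Bob
  - order 2 (Webcam): customer_id=4 -> matches Xander
  - order 3 (Notebook): customer_id=NULL, no match -> dropped
  - order 4 (Tablet): customer_id=3 -> matches Sam
  - order 5 (Camera): customer_id=2 -> matches Quinn
  - order 6 (Keyboard): customer_id=1 -> matches Eli
  - order 7 (Mouse): customer_id=1 -> matches Eli
  - order 8 (Chair): customer_id=4 -> matches Xander
So 1 of 8 rows is dropped.

SQL:
SELECT a.product, b.name AS customer
FROM orders a
INNER JOIN customers b ON a.customer_id = b.id

Result:
product  | customer
---------+---------
Cable    | Bob     
Webcam   | Xander  
Tablet   | Sam     
Camera   | Quinn   
Keyboard | Eli     
Mouse    | Eli     
Chair    | Xander  


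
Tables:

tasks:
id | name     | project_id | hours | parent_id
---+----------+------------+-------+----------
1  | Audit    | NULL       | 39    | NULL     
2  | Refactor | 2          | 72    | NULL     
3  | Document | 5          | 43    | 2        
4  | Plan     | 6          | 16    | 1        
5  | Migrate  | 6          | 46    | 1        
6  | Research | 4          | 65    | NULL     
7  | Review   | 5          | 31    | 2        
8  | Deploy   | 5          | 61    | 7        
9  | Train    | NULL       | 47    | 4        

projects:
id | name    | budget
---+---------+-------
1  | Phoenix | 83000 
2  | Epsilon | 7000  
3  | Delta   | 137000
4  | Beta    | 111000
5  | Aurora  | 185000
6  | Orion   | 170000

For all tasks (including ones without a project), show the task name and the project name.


LEFT JOIN keeps every row from tasks (the left table); where project_id has no match in projects, the project columns become NULL. Walk through each task:
  - task 1 (Audit): project_id=NULL, no match -> kept with NULL
  - task 2 (Refactor): project_id=2 -> matches Epsilon
  - task 3 (Document): project_id=5 -> matches Aurora
  - task 4 (Plan): project_id=6 -> matches Orion
  - task 5 (Migrate): project_id=6 -> matches Orion
  - task 6 (Research): project_id=4 -> matches Beta
  - task 7 (Review): project_id=5 -> matches Aurora
  - task 8 (Deploy): project_id=5 -> matches Aurora
  - task 9 (Train): project_id=NULL, no match -> kept with NULL
All 9 rows appear; 2 have NULL project.

SQL:
SELECT a.name, b.name AS project
FROM tasks a
LEFT JOIN projects b ON a.project_id = b.id

Result:
name     | project
---------+--------
Audit    | NULL   
Refactor | Epsilon
Document | Aurora 
Plan     | Orion  
Migrate  | Orion  
Research | Beta   
Review   | Aurora 
Deploy   | Aurora 
Train    | NULL   


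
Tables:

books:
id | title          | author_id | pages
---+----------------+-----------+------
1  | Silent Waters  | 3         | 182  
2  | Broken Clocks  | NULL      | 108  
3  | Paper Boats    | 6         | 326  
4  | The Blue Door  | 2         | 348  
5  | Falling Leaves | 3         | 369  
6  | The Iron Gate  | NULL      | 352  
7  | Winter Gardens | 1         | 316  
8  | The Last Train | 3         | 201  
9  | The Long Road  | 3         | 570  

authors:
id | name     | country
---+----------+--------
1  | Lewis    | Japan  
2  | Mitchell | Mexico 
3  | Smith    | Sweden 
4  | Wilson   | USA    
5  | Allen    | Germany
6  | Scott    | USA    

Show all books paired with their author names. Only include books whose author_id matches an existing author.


INNER JOIN keeps only books rows whose author_id matches an id in authors. Walk through each book:
  - book 1 (Silent Waters): author_id=3 -> matches Smith
  - book 2 (Broken Clocks): author_id=NULL, no match -> dropped
  - book 3 (Paper Boats): author_id=6 -> matches Scott
  - book 4 (The Blue Door): author_id=2 -> matches Mitchell
  - book 5 (Falling Leaves): author_id=3 -> matches Smith
  - book 6 (The Iron Gate): author_id=NULL, no match -> dropped
  - book 7 (Winter Gardens): author_id=1 -> matches Lewis
  - book 8 (The Last Train): author_id=3 -> matches Smith
  - book 9 (The Long Road): author_id=3 -> matches Smith
So 2 of 9 rows are dropped.

SQL:
SELECT a.title, b.name AS author
FROM books a
INNER JOIN authors b ON a.author_id = b.id

Result:
title          | author  
---------------+---------
Silent Waters  | Smith   
Paper Boats    | Scott   
The Blue Door  | Mitchell
Falling Leaves | Smith   
Winter Gardens | Lewis   
The Last Train | Smith   
The Long Road  | Smith   


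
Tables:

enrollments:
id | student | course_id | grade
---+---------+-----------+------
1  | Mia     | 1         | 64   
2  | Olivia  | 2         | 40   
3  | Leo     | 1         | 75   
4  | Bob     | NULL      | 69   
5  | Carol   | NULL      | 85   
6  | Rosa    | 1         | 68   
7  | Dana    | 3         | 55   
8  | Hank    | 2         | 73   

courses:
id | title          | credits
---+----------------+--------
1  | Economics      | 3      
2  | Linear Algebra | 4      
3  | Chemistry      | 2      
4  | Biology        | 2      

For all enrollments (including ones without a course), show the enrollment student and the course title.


LEFT JOIN keeps every row from enrollments (the left table); where course_id has no match in courses, the course columns become NULL. Walk through each enrollment:
  - enrollment 1 (Mia): course_id=1 -> matches Economics
  - enrollment 2 (Olivia): course_id=2 -> matches Linear Algebra
  - enrollment 3 (Leo): course_id=1 -> matches Economics
  - enrollment 4 (Bob): course_id=NULL, no match -> kept with NULL
  - enrollment 5 (Carol): course_id=NULL, no match -> kept with NULL
  - enrollment 6 (Rosa): course_id=1 -> matches Economics
  - enrollment 7 (Dana): course_id=3 -> matches Chemistry
  - enrollment 8 (Hank): course_id=2 -> matches Linear Algebra
All 8 rows appear; 2 have NULL course.

SQL:
SELECT a.student, b.title AS course
FROM enrollments a
LEFT JOIN courses b ON a.course_id = b.id

Result:
student | course        
--------+---------------
Mia     | Economics     
Olivia  | Linear Algebra
Leo     | Economics     
Bob     | NULL          
Carol   | NULL          
Rosa    | Economics     
Dana    | Chemistry     
Hank    | Linear Algebra


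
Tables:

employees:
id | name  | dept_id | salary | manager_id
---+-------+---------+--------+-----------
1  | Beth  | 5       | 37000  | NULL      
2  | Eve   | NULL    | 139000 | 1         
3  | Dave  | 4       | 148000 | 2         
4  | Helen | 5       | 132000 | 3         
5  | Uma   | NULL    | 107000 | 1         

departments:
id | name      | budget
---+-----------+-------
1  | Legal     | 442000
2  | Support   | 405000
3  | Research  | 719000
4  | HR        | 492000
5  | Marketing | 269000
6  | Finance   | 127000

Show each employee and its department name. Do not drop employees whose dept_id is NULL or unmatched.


LEFT JOIN keeps every row from employees (the left table); where dept_id has no match in departments, the department columns become NULL. Walk through each employee:
  - employee 1 (Beth): dept_id=5 -> matches Marketing
  - employee 2 (Eve): dept_id=NULL, no match -> kept with NULL
  - employee 3 (Dave): dept_id=4 -> matches HR
  - employee 4 (Helen): dept_id=5 -> matches Marketing
  - employee 5 (Uma): dept_id=NULL, no match -> kept with NULL
All 5 rows appear; 2 have NULL department.

SQL:
SELECT a.name, b.name AS department
FROM employees a
LEFT JOIN departments b ON a.dept_id = b.id

Result:
name  | department
------+-----------
Beth  | Marketing 
Eve   | NULL      
Dave  | HR        
Helen | Marketing 
Uma   | NULL      


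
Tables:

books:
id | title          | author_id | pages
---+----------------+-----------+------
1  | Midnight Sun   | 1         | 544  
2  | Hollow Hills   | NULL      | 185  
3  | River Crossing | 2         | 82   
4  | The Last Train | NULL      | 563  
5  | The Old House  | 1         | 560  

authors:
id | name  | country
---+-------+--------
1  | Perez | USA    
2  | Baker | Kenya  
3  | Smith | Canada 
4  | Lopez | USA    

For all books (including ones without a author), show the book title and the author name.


LEFT JOIN keeps every row from books (the left table); where author_id has no match in authors, the author columns become NULL. Walk through each book:
  - book 1 (Midnight Sun): author_id=1 -> matches Perez
  - book 2 (Hollow Hills): author_id=NULL, no match -> kept with NULL
  - book 3 (River Crossing): author_id=2 -> matches Baker
  - book 4 (The Last Train): author_id=NULL, no match -> kept with NULL
  - book 5 (The Old House): author_id=1 -> matches Perez
All 5 rows appear; 2 have NULL author.

SQL:
SELECT a.title, b.name AS author
FROM books a
LEFT JOIN authors b ON a.author_id = b.id

Result:
title          | author
---------------+-------
Midnight Sun   | Perez 
Hollow Hills   | NULL  
River Crossing | Baker 
The Last Train | NULL  
The Old House  | Perez 


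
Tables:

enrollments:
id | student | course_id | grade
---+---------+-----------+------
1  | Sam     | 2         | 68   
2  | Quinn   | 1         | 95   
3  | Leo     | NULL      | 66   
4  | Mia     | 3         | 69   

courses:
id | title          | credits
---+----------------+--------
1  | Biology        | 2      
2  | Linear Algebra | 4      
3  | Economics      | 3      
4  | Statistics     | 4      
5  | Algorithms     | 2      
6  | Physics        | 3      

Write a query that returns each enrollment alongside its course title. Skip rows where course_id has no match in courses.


INNER JOIN keeps only enrollments rows whose course_id matches an id in courses. Walk through each enrollment:
  - enrollment 1 (Sam): course_id=2 -> matches Linear Algebra
  - enrollment 2 (Quinn): course_id=1 -> matches Biology
  - enrollment 3 (Leo): course_id=NULL, no match -> dropped
  - enrollment 4 (Mia): course_id=3 -> matches Economics
So 1 of 4 rows is dropped.

SQL:
SELECT a.student, b.title AS course
FROM enrollments a
INNER JOIN courses b ON a.course_id = b.id

Result:
student | course        
--------+---------------
Sam     | Linear Algebra
Quinn   | Biology       
Mia     | Economics     


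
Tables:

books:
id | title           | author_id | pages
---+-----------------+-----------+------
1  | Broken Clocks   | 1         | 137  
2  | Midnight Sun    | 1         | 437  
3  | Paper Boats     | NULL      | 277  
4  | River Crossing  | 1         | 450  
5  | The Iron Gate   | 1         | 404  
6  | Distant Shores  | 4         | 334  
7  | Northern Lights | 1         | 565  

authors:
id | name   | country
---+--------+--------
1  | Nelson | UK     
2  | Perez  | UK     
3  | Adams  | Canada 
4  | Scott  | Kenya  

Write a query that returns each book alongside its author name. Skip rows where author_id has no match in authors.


INNER JOIN keeps only books rows whose author_id matches an id in authors. Walk through each book:
  - book 1 (Broken Clocks): author_id=1 -> matches Nelson
  - book 2 (Midnight Sun): author_id=1 -> matches Nelson
  - book 3 (Paper Boats): author_id=NULL, no match -> dropped
  - book 4 (River Crossing): author_id=1 -> matches Nelson
  - book 5 (The Iron Gate): author_id=1 -> matches Nelson
  - book 6 (Distant Shores): author_id=4 -> matches Scott
  - book 7 (Northern Lights): author_id=1 -> matches Nelson
So 1 of 7 rows is dropped.

SQL:
SELECT a.title, b.name AS author
FROM books a
INNER JOIN authors b ON a.author_id = b.id

Result:
title           | author
----------------+-------
Broken Clocks   | Nelson
Midnight Sun    | Nelson
River Crossing  | Nelson
The Iron Gate   | Nelson
Distant Shores  | Scott 
Northern Lights | Nelson


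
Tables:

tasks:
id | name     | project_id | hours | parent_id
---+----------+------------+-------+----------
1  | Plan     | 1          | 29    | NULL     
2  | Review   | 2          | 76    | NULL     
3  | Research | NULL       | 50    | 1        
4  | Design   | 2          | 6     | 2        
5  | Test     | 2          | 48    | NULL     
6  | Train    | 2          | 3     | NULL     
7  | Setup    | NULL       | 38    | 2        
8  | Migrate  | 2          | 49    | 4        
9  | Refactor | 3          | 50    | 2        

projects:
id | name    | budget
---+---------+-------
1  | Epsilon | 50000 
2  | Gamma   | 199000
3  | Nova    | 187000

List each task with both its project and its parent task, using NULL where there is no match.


Two LEFT JOINs from the same base table tasks: one to projects via project_id, one to tasks itself via parent_id. Both are LEFT so every task is preserved.
Match against projects:
  - task 1 (Plan): project_id=1 -> matches Epsilon
  - task 2 (Review): project_id=2 -> matches Gamma
  - task 3 (Research): project_id=NULL, no match -> kept with NULL
  - task 4 (Design): project_id=2 -> matches Gamma
  - task 5 (Test): project_id=2 -> matches Gamma
  - task 6 (Train): project_id=2 -> matches Gamma
  - task 7 (Setup): project_id=NULL, no match -> kept with NULL
  - task 8 (Migrate): project_id=2 -> matches Gamma
  - task 9 (Refactor): project_id=3 -> matches Nova
Match against tasks (self):
  - task 1 (Plan): parent_id=NULL -> NULL
  - task 2 (Review): parent_id=NULL -> NULL
  - task 3 (Research): parent_id=1 -> Plan
  - task 4 (Design): parent_id=2 -> Review
  - task 5 (Test): parent_id=NULL -> NULL
  - task 6 (Train): parent_id=NULL -> NULL
  - task 7 (Setup): parent_id=2 -> Review
  - task 8 (Migrate): parent_id=4 -> Design
  - task 9 (Refactor): parent_id=2 -> Review

SQL:
SELECT a.name, b.name AS project, c.name AS parent
FROM tasks a
LEFT JOIN projects b ON a.project_id = b.id
LEFT JOIN tasks c ON a.parent_id = c.id

Result:
name     | project | parent
---------+---------+-------
Plan     | Epsilon | NULL  
Review   | Gamma   | NULL  
Research | NULL    | Plan  
Design   | Gamma   | Review
Test     | Gamma   | NULL  
Train    | Gamma   | NULL  
Setup    | NULL    | Review
Migrate  | Gamma   | Design
Refactor | Nova    | Review


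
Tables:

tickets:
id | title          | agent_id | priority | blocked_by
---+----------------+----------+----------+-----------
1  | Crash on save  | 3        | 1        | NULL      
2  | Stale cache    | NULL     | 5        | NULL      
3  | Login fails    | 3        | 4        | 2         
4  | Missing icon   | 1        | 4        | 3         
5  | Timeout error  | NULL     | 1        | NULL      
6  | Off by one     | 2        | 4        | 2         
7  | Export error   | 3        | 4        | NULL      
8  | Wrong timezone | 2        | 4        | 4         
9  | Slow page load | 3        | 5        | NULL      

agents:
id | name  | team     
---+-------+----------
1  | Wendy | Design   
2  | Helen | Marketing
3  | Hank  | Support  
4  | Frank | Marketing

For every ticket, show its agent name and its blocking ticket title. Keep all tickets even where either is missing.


Two LEFT JOINs from the same base table tickets: one to agents via agent_id, one to tickets itself via blocked_by. Both are LEFT so every ticket is preserved.
Match against agents:
  - ticket 1 (Crash on save): agent_id=3 -> matches Hank
  - ticket 2 (Stale cache): agent_id=NULL, no match -> kept with NULL
  - ticket 3 (Login fails): agent_id=3 -> matches Hank
  - ticket 4 (Missing icon): agent_id=1 -> matches Wendy
  - ticket 5 (Timeout error): agent_id=NULL, no match -> kept with NULL
  - ticket 6 (Off by one): agent_id=2 -> matches Helen
  - ticket 7 (Export error): agent_id=3 -> matches Hank
  - ticket 8 (Wrong timezone): agent_id=2 -> matches Helen
  - ticket 9 (Slow page load): agent_id=3 -> matches Hank
Match against tickets (self):
  - ticket 1 (Crash on save): blocked_by=NULL -> NULL
  - ticket 2 (Stale cache): blocked_by=NULL -> NULL
  - ticket 3 (Login fails): blocked_by=2 -> Stale cache
  - ticket 4 (Missing icon): blocked_by=3 -> Login fails
  - ticket 5 (Timeout error): blocked_by=NULL -> NULL
  - ticket 6 (Off by one): blocked_by=2 -> Stale cache
  - ticket 7 (Export error): blocked_by=NULL -> NULL
  - ticket 8 (Wrong timezone): blocked_by=4 -> Missing icon
  - ticket 9 (Slow page load): blocked_by=NULL -> NULL

SQL:
SELECT a.title, b.name AS agent, c.title AS blocked_by
FROM tickets a
LEFT JOIN agents b ON a.agent_id = b.id
LEFT JOIN tickets c ON a.blocked_by = c.id

Result:
title          | agent | blocked_by  
---------------+-------+-------------
Crash on save  | Hank  | NULL        
Stale cache    | NULL  | NULL        
Login fails    | Hank  | Stale cache 
Missing icon   | Wendy | Login fails 
Timeout error  | NULL  | NULL        
Off by one     | Helen | Stale cache 
Export error   | Hank  | NULL        
Wrong timezone | Helen | Missing icon
Slow page load | Hank  | NULL        


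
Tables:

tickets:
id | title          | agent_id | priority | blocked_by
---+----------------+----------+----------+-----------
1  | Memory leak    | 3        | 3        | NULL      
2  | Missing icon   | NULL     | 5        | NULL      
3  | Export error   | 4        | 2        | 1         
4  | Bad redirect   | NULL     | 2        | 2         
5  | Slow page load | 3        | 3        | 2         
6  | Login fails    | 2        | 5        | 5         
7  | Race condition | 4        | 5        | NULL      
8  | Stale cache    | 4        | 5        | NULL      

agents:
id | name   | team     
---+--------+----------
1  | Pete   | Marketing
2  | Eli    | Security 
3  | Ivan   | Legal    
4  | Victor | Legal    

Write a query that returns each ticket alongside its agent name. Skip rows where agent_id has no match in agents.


INNER JOIN keeps only tickets rows whose agent_id matches an id in agents. Walk through each ticket:
  - ticket 1 (Memory leak): agent_id=3 -> matches Ivan
  - ticket 2 (Missing icon): agent_id=NULL, no match -> dropped
  - ticket 3 (Export error): agent_id=4 -> matches Victor
  - ticket 4 (Bad redirect): agent_id=NULL, no match -> dropped
  - ticket 5 (Slow page load): agent_id=3 -> matches Ivan
  - ticket 6 (Login fails): agent_id=2 -> matches Eli
  - ticket 7 (Race condition): agent_id=4 -> matches Victor
  - ticket 8 (Stale cache): agent_id=4 -> matches Victor
So 2 of 8 rows are dropped.

SQL:
SELECT a.title, b.name AS agent
FROM tickets a
INNER JOIN agents b ON a.agent_id = b.id

Result:
title          | agent 
---------------+-------
Memory leak    | Ivan  
Export error   | Victor
Slow page load | Ivan  
Login fails    | Eli   
Race condition | Victor
Stale cache    | Victor


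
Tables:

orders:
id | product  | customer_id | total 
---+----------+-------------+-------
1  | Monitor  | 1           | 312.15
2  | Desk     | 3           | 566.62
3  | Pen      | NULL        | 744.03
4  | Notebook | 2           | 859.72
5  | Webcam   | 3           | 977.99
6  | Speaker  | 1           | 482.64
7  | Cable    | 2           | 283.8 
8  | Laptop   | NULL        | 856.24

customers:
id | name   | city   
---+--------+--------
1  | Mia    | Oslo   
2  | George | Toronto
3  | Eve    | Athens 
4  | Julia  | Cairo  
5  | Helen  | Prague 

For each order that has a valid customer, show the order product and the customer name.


INNER JOIN keeps only orders rows whose customer_id matches an id in customers. Walk through each order:
  - order 1 (Monitor): customer_id=1 -> matches Mia
  - order 2 (Desk): customer_id=3 -> matches Eve
  - order 3 (Pen): customer_id=NULL, no match -> dropped
  - order 4 (Notebook): customer_id=2 -> matches George
  - order 5 (Webcam): customer_id=3 -> matches Eve
  - order 6 (Speaker): customer_id=1 -> matches Mia
  - order 7 (Cable): customer_id=2 -> matches George
  - order 8 (Laptop): customer_id=NULL, no match -> dropped
So 2 of 8 rows are dropped.

SQL:
SELECT a.product, b.name AS customer
FROM orders a
INNER JOIN customers b ON a.customer_id = b.id

Result:
product  | customer
---------+---------
Monitor  | Mia     
Desk     | Eve     
Notebook | George  
Webcam   | Eve     
Speaker  | Mia     
Cable    | George  


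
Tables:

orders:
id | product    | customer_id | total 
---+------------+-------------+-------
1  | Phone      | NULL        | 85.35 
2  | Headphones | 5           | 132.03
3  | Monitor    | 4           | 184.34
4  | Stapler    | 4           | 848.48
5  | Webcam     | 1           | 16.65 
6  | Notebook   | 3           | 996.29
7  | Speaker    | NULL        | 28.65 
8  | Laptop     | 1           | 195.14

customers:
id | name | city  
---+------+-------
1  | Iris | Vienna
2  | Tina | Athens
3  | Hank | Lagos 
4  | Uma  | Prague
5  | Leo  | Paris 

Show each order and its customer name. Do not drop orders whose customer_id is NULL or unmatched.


LEFT JOIN keeps every row from orders (the left table); where customer_id has no match in customers, the customer columns become NULL. Walk through each order:
  - order 1 (Phone): customer_id=NULL, no match -> kept with NULL
  - order 2 (Headphones): customer_id=5 -> matches Leo
  - order 3 (Monitor): customer_id=4 -> matches Uma
  - order 4 (Stapler): customer_id=4 -> matches Uma
  - order 5 (Webcam): customer_id=1 -> matches Iris
  - order 6 (Notebook): customer_id=3 -> matches Hank
  - order 7 (Speaker): customer_id=NULL, no match -> kept with NULL
  - order 8 (Laptop): customer_id=1 -> matches Iris
All 8 rows appear; 2 have NULL customer.

SQL:
SELECT a.product, b.name AS customer
FROM orders a
LEFT JOIN customers b ON a.customer_id = b.id

Result:
product    | customer
-----------+---------
Phone      | NULL    
Headphones | Leo     
Monitor    | Uma     
Stapler    | Uma     
Webcam     | Iris    
Notebook   | Hank    
Speaker    | NULL    
Laptop     | Iris    


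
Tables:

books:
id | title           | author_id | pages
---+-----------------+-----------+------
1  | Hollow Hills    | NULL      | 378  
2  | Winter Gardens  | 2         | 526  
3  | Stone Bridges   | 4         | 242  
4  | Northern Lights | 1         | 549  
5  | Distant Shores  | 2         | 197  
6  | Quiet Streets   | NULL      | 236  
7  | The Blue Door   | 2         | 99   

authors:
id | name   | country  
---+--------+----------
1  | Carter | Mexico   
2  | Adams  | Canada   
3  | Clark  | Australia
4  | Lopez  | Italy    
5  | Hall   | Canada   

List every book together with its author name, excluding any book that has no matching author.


INNER JOIN keeps only books rows whose author_id matches an id in authors. Walk through each book:
  - book 1 (Hollow Hills): author_id=NULL, no match -> dropped
  - book 2 (Winter Gardens): author_id=2 -> matches Adams
  - book 3 (Stone Bridges): author_id=4 -> matches Lopez
  - book 4 (Northern Lights): author_id=1 -> matches Carter
  - book 5 (Distant Shores): author_id=2 -> matches Adams
  - book 6 (Quiet Streets): author_id=NULL, no match -> dropped
  - book 7 (The Blue Door): author_id=2 -> matches Adams
So 2 of 7 rows are dropped.

SQL:
SELECT a.title, b.name AS author
FROM books a
INNER JOIN authors b ON a.author_id = b.id

Result:
title           | author
----------------+-------
Winter Gardens  | Adams 
Stone Bridges   | Lopez 
Northern Lights | Carter
Distant Shores  | Adams 
The Blue Door   | Adams 


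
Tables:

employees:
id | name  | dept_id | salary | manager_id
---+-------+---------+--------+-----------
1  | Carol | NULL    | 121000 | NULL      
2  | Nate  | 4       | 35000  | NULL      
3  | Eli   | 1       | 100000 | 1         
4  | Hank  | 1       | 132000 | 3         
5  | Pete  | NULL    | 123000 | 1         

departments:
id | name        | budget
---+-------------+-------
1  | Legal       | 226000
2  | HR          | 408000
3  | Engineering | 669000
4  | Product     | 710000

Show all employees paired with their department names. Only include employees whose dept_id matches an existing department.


INNER JOIN keeps only employees rows whose dept_id matches an id in departments. Walk through each employee:
  - employee 1 (Carol): dept_id=NULL, no match -> dropped
  - employee 2 (Nate): dept_id=4 -> matches Product
  - employee 3 (Eli): dept_id=1 -> matches Legal
  - employee 4 (Hank): dept_id=1 -> matches Legal
  - employee 5 (Pete): dept_id=NULL, no match -> dropped
So 2 of 5 rows are dropped.

SQL:
SELECT a.name, b.name AS department
FROM employees a
INNER JOIN departments b ON a.dept_id = b.id

Result:
name | department
-----+-----------
Nate | Product   
Eli  | Legal     
Hank | Legal     


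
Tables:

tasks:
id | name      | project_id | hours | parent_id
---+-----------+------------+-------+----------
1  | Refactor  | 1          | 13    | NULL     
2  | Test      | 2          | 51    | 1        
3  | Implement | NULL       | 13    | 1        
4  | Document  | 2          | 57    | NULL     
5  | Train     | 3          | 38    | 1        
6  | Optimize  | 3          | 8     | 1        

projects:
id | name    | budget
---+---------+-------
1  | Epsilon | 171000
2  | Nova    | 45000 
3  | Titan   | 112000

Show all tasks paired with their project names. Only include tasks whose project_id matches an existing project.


INNER JOIN keeps only tasks rows whose project_id matches an id in projects. Walk through each task:
  - task 1 (Refactor): project_id=1 -> matches Epsilon
  - task 2 (Test): project_id=2 -> matches Nova
  - task 3 (Implement): project_id=NULL, no match -> dropped
  - task 4 (Document): project_id=2 -> matches Nova
  - task 5 (Train): project_id=3 -> matches Titan
  - task 6 (Optimize): project_id=3 -> matches Titan
So 1 of 6 rows is dropped.

SQL:
SELECT a.name, b.name AS project
FROM tasks a
INNER JOIN projects b ON a.project_id = b.id

Result:
name     | project
---------+--------
Refactor | Epsilon
Test     | Nova   
Document | Nova   
Train    | Titan  
Optimize | Titan  


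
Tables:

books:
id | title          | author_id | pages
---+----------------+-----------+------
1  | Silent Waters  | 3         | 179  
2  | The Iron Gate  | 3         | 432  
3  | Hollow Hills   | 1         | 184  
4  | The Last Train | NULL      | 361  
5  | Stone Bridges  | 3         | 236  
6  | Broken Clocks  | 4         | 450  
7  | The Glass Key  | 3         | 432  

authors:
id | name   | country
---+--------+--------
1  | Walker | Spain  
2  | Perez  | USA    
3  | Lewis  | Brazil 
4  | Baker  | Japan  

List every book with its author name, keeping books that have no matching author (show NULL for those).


LEFT JOIN keeps every row from books (the left table); where author_id has no match in authors, the author columns become NULL. Walk through each book:
  - book 1 (Silent Waters): author_id=3 -> matches Lewis
  - book 2 (The Iron Gate): author_id=3 -> matches Lewis
  - book 3 (Hollow Hills): author_id=1 -> matches Walker
  - book 4 (The Last Train): author_id=NULL, no match -> kept with NULL
  - book 5 (Stone Bridges): author_id=3 -> matches Lewis
  - book 6 (Broken Clocks): author_id=4 -> matches Baker
  - book 7 (The Glass Key): author_id=3 -> matches Lewis
All 7 rows appear; 1 has NULL author.

SQL:
SELECT a.title, b.name AS author
FROM books a
LEFT JOIN authors b ON a.author_id = b.id

Result:
title          | author
---------------+-------
Silent Waters  | Lewis 
The Iron Gate  | Lewis 
Hollow Hills   | Walker
The Last Train | NULL  
Stone Bridges  | Lewis 
Broken Clocks  | Baker 
The Glass Key  | Lewis 


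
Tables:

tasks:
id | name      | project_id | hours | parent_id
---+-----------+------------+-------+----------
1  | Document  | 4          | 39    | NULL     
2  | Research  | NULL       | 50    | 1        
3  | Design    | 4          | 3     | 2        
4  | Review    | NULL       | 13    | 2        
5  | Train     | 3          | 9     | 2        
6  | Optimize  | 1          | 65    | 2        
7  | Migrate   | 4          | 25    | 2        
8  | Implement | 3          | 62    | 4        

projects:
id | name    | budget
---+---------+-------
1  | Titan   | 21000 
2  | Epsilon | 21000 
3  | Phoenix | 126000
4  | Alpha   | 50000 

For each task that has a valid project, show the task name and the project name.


INNER JOIN keeps only tasks rows whose project_id matches an id in projects. Walk through each task:
  - task 1 (Document): project_id=4 -> matches Alpha
  - task 2 (Research): project_id=NULL, no match -> dropped
  - task 3 (Design): project_id=4 -> matches Alpha
  - task 4 (Review): project_id=NULL, no match -> dropped
  - task 5 (Train): project_id=3 -> matches Phoenix
  - task 6 (Optimize): project_id=1 -> matches Titan
  - task 7 (Migrate): project_id=4 -> matches Alpha
  - task 8 (Implement): project_id=3 -> matches Phoenix
So 2 of 8 rows are dropped.

SQL:
SELECT a.name, b.name AS project
FROM tasks a
INNER JOIN projects b ON a.project_id = b.id

Result:
name      | project
----------+--------
Document  | Alpha  
Design    | Alpha  
Train     | Phoenix
Optimize  | Titan  
Migrate   | Alpha  
Implement | Phoenix


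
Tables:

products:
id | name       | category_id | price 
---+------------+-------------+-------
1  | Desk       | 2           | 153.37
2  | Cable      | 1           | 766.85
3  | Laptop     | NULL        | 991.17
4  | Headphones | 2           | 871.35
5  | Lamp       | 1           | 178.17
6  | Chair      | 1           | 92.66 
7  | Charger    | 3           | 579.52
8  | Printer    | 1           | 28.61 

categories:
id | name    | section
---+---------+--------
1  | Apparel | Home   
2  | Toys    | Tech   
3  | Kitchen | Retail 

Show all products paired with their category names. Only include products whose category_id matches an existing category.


INNER JOIN keeps only products rows whose category_id matches an id in categories. Walk through each product:
  - product 1 (Desk): category_id=2 -> matches Toys
  - product 2 (Cable): category_id=1 -> matches Apparel
  - product 3 (Laptop): category_id=NULL, no match -> dropped
  - product 4 (Headphones): category_id=2 -> matches Toys
  - product 5 (Lamp): category_id=1 -> matches Apparel
  - product 6 (Chair): category_id=1 -> matches Apparel
  - product 7 (Charger): category_id=3 -> matches Kitchen
  - product 8 (Printer): category_id=1 -> matches Apparel
So 1 of 8 rows is dropped.

SQL:
SELECT a.name, b.name AS category
FROM products a
INNER JOIN categories b ON a.category_id = b.id

Result:
name       | category
-----------+---------
Desk       | Toys    
Cable      | Apparel 
Headphones | Toys    
Lamp       | Apparel 
Chair      | Apparel 
Charger    | Kitchen 
Printer    | Apparel 


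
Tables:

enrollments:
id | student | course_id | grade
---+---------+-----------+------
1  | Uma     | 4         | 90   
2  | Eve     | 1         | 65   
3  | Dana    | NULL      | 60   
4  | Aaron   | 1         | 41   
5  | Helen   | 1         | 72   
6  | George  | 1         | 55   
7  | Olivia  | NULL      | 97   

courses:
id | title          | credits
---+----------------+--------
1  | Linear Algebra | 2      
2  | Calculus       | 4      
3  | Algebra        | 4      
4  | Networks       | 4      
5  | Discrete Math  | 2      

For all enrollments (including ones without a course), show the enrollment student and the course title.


LEFT JOIN keeps every row from enrollments (the left table); where course_id has no match in courses, the course columns become NULL. Walk through each enrollment:
  - enrollment 1 (Uma): course_id=4 -> matches Networks
  - enrollment 2 (Eve): course_id=1 -> matches Linear Algebra
  - enrollment 3 (Dana): course_id=NULL, no match -> kept with NULL
  - enrollment 4 (Aaron): course_id=1 -> matches Linear Algebra
  - enrollment 5 (Helen): course_id=1 -> matches Linear Algebra
  - enrollment 6 (George): course_id=1 -> matches Linear Algebra
  - enrollment 7 (Olivia): course_id=NULL, no match -> kept with NULL
All 7 rows appear; 2 have NULL course.

SQL:
SELECT a.student, b.title AS course
FROM enrollments a
LEFT JOIN courses b ON a.course_id = b.id

Result:
student | course        
--------+---------------
Uma     | Networks      
Eve     | Linear Algebra
Dana    | NULL          
Aaron   | Linear Algebra
Helen   | Linear Algebra
George  | Linear Algebra
Olivia  | NULL          


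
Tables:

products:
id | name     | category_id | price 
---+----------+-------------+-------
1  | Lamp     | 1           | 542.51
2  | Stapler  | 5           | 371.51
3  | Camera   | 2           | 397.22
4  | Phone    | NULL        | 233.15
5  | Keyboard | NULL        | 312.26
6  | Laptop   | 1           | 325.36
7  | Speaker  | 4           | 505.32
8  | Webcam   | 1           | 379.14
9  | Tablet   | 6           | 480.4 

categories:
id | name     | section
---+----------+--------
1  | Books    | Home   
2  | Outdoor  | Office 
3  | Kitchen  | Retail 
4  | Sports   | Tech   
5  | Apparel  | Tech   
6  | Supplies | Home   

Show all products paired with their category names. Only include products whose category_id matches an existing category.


INNER JOIN keeps only products rows whose category_id matches an id in categories. Walk through each product:
  - product 1 (Lamp): category_id=1 -> matches Books
  - product 2 (Stapler): category_id=5 -> matches Apparel
  - product 3 (Camera): category_id=2 -> matches Outdoor
  - product 4 (Phone): category_id=NULL, no match -> dropped
  - product 5 (Keyboard): category_id=NULL, no match -> dropped
  - product 6 (Laptop): category_id=1 -> matches Books
  - product 7 (Speaker): category_id=4 -> matches Sports
  - product 8 (Webcam): category_id=1 -> matches Books
  - product 9 (Tablet): category_id=6 -> matches Supplies
So 2 of 9 rows are dropped.

SQL:
SELECT a.name, b.name AS category
FROM products a
INNER JOIN categories b ON a.category_id = b.id

Result:
name    | category
--------+---------
Lamp    | Books   
Stapler | Apparel 
Camera  | Outdoor 
Laptop  | Books   
Speaker | Sports  
Webcam  | Books   
Tablet  | Supplies
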